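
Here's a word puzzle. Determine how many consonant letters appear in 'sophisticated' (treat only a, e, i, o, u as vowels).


Consonants in 'sophisticated': s, p, h, s, t, c, t, d = 8 consonants.

8


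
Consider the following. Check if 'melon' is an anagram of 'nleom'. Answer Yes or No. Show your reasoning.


Sorted letters of 'melon': 'elmno'
Sorted letters of 'nleom': 'elmno'
They match.

Yes


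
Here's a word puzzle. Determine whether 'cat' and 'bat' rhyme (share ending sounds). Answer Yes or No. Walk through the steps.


Rime (stressed vowel + following sounds) of 'cat': -at = /æt/
Rime of 'bat': -at = /æt/
/æt/ and /æt/ are the same ending sound, so the words rhyme.

Yes


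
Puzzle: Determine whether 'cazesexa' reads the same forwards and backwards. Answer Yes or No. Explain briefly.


Forward: 'cazesexa'
Reversed: 'axesezac'
They differ.

No


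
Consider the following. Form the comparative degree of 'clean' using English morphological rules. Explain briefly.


Apply comparative formation (add -er): 'clean' -> 'cleaner'.

cleaner


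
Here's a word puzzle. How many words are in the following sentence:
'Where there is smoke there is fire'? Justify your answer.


Split into words: Where | there | is | smoke | there | is | fire = 7 words.

7


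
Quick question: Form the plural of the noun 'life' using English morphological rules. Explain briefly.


Apply rule: Change -fe to -ves. 'life' becomes 'lives'.

lives


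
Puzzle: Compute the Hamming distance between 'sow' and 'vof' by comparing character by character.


Alignment:
Position 1: 's' vs 'v' = DIFFER
Position 2: 'o' vs 'o' = match
Position 3: 'w' vs 'f' = DIFFER
Total differences: 2

2


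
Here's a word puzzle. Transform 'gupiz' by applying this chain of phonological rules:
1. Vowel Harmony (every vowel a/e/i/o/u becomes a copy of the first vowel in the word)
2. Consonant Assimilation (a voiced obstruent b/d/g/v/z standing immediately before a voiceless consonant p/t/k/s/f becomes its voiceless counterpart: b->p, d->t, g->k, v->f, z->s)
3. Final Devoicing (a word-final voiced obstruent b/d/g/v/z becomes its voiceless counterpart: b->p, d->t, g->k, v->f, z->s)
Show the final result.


Starting form: 'gupiz'
Rule 1: Vowel Harmony: all vowels become 'u' (matching first vowel). 'gupiz' -> 'gupuz'
Rule 2: Consonant Assimilation: no voiced obstruent (b/d/g/v/z) stands immediately before a voiceless consonant (p/t/k/s/f). No change.
Rule 3: Final Devoicing: word-final voiced obstruent 'z' becomes voiceless 's'. 'gupuz' -> 'gupus'
Final form: 'gupus'

gupus


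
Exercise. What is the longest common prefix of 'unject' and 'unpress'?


Compare from the start: 2 characters match: 'un'. Mismatch at position 3: 'j' vs 'p'.

un


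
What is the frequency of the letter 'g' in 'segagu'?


Letter 'g' in 'segagu': found at position(s) 3, 5 = 2 occurrence(s).

2


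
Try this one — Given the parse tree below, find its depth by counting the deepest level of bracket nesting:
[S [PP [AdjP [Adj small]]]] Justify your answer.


Count bracket nesting levels:
'[' at pos 0: depth = 1
'[' at pos 3: depth = 2
'[' at pos 7: depth = 3
'[' at pos 13: depth = 4
Maximum depth reached: 4

4


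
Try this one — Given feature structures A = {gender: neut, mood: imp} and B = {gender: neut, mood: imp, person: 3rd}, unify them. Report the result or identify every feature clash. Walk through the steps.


Compare features:
gender: A=neut vs B=neut -> unified: neut
mood: A=imp vs B=imp -> unified: imp
person: A=_ vs B=3rd -> unified: 3rd
No clashes found.

Unified: {gender: neut, mood: imp, person: 3rd}


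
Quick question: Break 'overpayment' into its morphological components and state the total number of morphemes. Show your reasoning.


Step 1: Identify prefix: 'over' (meaning: excessively)
Step 2: Identify root: 'pay'
Step 3: Identify suffix(es): 'ment'
Decomposition: over- (prefix: excessively) + pay (root) + -ment (suffix: action/result)
Total morphemes: 3

3 morphemes (over- (prefix: excessively) + pay (root) + -ment (suffix: action/result))


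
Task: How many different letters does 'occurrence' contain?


Unique letters in 'occurrence': {c, e, n, o, r, u} = 6 distinct letters.

6


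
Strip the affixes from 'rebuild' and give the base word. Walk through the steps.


Remove prefix 're' from 'rebuild' to get root 'build'.

build


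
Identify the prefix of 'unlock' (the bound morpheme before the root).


The word 'unlock' = 'un' (prefix) + 'lock' (root). The prefix is 'un'.

un


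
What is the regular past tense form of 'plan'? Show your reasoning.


Apply rule: Double final consonant and add -ed. 'plan' becomes 'planned'.

planned


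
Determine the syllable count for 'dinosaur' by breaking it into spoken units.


Break 'dinosaur' into syllables: di-no-saur -> di | no | saur = 3 syllables

3 syllables


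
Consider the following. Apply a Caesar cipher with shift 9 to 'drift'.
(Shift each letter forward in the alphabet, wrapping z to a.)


Shift each letter by 9: d -> m, r -> a, i -> r, f -> o, t -> c. Result: 'maroc'.

maroc


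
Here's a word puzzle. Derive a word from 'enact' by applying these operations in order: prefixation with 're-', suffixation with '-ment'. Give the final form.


Step 1: Add prefix 're-' to 'enact' = 'reenact'
Step 2: Add suffix '-ment' to 'reenact' = 'reenactment'

reenactment


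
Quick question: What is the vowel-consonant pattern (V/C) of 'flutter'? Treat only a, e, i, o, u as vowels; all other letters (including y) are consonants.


Letter mapping: f = C, l = C, u = V, t = C, t = C, e = V, r = C.

CCVCCVC


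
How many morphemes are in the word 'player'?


Decomposition: play (root) + -er (suffix) = 2 morpheme(s)

2 morphemes


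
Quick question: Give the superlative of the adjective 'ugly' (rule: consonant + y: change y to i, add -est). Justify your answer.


Apply superlative formation (consonant + y: change y to i, add -est): 'ugly' -> 'ugliest'.

ugliest


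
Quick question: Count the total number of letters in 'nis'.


Spell out 'nis' and number each letter: n(1), i(2), s(3). Total: 3 letters.

3


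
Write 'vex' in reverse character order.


Reverse 'vex' character by character: 'xev'.

xev


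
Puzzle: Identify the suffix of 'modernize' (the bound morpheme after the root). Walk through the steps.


The word 'modernize' = 'modern' (root) + '-ize' (suffix). The suffix is '-ize'.

ize


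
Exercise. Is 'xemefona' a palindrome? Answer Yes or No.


Forward: 'xemefona'
Reversed: 'anofemex'
They differ.

No


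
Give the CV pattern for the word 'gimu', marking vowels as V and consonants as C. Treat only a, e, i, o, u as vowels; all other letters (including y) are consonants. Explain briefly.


Letter mapping: g = C, i = V, m = C, u = V.

CVCV


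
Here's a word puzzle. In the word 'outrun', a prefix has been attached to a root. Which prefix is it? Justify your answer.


The word 'outrun' = 'out' (prefix) + 'run' (root). The prefix is 'out'.

out


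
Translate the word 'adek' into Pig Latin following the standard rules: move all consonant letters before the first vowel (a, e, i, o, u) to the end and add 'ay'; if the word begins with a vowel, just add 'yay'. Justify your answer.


'adek' starts with a vowel, so add 'yay': 'adekyay'.

adekyay


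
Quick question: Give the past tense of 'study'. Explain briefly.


Apply rule: Change -y to -ied. 'study' becomes 'studied'.

studied


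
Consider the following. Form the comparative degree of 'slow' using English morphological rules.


Apply comparative formation (add -er): 'slow' -> 'slower'.

slower


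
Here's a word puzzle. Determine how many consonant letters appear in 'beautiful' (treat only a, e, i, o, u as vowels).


Consonants in 'beautiful': b, t, f, l = 4 consonants.

4


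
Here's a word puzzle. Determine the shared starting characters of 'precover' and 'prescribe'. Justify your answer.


Compare from the start: 3 characters match: 'pre'. Mismatch at position 4: 'c' vs 's'.

pre


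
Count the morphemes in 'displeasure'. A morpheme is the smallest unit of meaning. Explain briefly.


Decomposition: dis- (prefix) + please (root) + -ure (suffix) = 3 morpheme(s)

3 morphemes


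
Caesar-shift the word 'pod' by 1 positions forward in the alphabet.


Shift each letter by 1: p -> q, o -> p, d -> e. Result: 'qpe'.

qpe


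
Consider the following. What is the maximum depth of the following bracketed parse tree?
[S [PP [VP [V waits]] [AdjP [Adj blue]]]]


Count bracket nesting levels:
'[' at pos 0: depth = 1
'[' at pos 3: depth = 2
'[' at pos 7: depth = 3
'[' at pos 11: depth = 4
'[' at pos 22: depth = 3
'[' at pos 28: depth = 4
Maximum depth reached: 4

4


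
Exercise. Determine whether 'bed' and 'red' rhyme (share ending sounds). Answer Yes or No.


Rime (stressed vowel + following sounds) of 'bed': -ed = /ɛd/
Rime of 'red': -ed = /ɛd/
/ɛd/ and /ɛd/ are the same ending sound, so the words rhyme.

Yes


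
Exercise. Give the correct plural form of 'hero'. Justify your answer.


Apply rule: Add -es (consonant + o). 'hero' becomes 'heroes'.

heroes


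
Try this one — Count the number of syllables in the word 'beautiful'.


Break 'beautiful' into syllables: beau-ti-ful -> beau | ti | ful = 3 syllables

3 syllables


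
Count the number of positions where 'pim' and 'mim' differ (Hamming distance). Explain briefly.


Alignment:
Position 1: 'p' vs 'm' = DIFFER
Position 2: 'i' vs 'i' = match
Position 3: 'm' vs 'm' = match
Total differences: 1

1


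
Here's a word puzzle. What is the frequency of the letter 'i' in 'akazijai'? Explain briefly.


Letter 'i' in 'akazijai': found at position(s) 5, 8 = 2 occurrence(s).

2


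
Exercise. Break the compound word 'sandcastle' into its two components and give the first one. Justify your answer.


Split 'sandcastle' into 'sand' + 'castle'. The first part is 'sand'.

sand


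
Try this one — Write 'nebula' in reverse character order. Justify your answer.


Reverse 'nebula' character by character: 'aluben'.

aluben


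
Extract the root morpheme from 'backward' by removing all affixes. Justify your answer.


Remove suffix '-ward' from 'backward' to get root 'back'.

back


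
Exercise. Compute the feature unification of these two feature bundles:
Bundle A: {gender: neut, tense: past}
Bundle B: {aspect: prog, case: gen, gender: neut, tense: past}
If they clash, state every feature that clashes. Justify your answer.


Compare features:
aspect: A=_ vs B=prog -> unified: prog
case: A=_ vs B=gen -> unified: gen
gender: A=neut vs B=neut -> unified: neut
tense: A=past vs B=past -> unified: past
No clashes found.

Unified: {aspect: prog, case: gen, gender: neut, tense: past}


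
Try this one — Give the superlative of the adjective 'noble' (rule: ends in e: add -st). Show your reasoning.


Apply superlative formation (ends in e: add -st): 'noble' -> 'noblest'.

noblest


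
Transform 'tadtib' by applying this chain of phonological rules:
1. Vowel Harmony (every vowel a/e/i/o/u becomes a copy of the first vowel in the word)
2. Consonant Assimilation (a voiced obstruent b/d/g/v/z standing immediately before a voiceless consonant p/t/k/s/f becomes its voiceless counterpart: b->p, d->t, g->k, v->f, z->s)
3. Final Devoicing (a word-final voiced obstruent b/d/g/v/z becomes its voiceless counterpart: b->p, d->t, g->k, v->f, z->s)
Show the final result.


Starting form: 'tadtib'
Rule 1: Vowel Harmony: all vowels become 'a' (matching first vowel). 'tadtib' -> 'tadtab'
Rule 2: Consonant Assimilation: voiced obstruent before voiceless consonant becomes voiceless ('dt' -> 'tt'). 'tadtab' -> 'tattab'
Rule 3: Final Devoicing: word-final voiced obstruent 'b' becomes voiceless 'p'. 'tattab' -> 'tattap'
Final form: 'tattap'

tattap


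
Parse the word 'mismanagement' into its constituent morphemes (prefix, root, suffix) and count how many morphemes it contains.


Step 1: Identify prefix: 'mis' (meaning: wrongly)
Step 2: Identify root: 'manage'
Step 3: Identify suffix(es): 'ment'
Decomposition: mis- (prefix: wrongly) + manage (root) + -ment (suffix: action/result)
Total morphemes: 3

3 morphemes (mis- (prefix: wrongly) + manage (root) + -ment (suffix: action/result))


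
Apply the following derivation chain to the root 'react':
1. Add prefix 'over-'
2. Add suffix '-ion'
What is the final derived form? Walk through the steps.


Step 1: Add prefix 'over-' to 'react' = 'overreact'
Step 2: Add suffix '-ion' to 'overreact' = 'overreaction'

overreaction


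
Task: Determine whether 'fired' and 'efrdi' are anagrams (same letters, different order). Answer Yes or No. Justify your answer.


Sorted letters of 'fired': 'defir'
Sorted letters of 'efrdi': 'defir'
They match.

Yes


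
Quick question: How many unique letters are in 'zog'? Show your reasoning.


Unique letters in 'zog': {g, o, z} = 3 distinct letters.

3


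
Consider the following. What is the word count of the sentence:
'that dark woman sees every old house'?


Split into words: that | dark | woman | sees | every | old | house = 7 words.

7


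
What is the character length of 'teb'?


Spell out 'teb' and number each letter: t(1), e(2), b(3). Total: 3 letters.

3


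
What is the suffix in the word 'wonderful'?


The word 'wonderful' = 'wonder' (root) + '-ful' (suffix). The suffix is '-ful'.

ful


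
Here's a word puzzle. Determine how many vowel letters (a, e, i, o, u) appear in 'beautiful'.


Vowels in 'beautiful': e, a, u, i, u = 5 vowels.

5


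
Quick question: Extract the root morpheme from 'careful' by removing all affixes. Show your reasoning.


Remove suffix '-ful' from 'careful' to get root 'care'.

care


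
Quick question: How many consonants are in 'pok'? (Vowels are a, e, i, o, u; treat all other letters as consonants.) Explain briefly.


Consonants in 'pok': p, k = 2 consonants.

2


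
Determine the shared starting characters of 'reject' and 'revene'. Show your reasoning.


Compare from the start: 2 characters match: 're'. Mismatch at position 3: 'j' vs 'v'.

re


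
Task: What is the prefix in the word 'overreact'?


The word 'overreact' = 'over' (prefix) + 'react' (root). The prefix is 'over'.

over


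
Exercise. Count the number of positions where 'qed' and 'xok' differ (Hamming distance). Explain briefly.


Alignment:
Position 1: 'q' vs 'x' = DIFFER
Position 2: 'e' vs 'o' = DIFFER
Position 3: 'd' vs 'k' = DIFFER
Total differences: 3

3


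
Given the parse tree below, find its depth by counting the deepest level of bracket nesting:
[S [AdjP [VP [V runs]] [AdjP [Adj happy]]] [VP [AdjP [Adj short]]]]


Count bracket nesting levels:
'[' at pos 0: depth = 1
'[' at pos 3: depth = 2
'[' at pos 9: depth = 3
'[' at pos 13: depth = 4
'[' at pos 23: depth = 3
'[' at pos 29: depth = 4
'[' at pos 43: depth = 2
'[' at pos 47: depth = 3
'[' at pos 53: depth = 4
Maximum depth reached: 4

4


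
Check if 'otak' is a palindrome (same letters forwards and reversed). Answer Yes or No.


Forward: 'otak'
Reversed: 'kato'
They differ.

No


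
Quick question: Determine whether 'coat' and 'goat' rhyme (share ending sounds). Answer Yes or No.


Rime (stressed vowel + following sounds) of 'coat': -oat = /oʊt/
Rime of 'goat': -oat = /oʊt/
/oʊt/ and /oʊt/ are the same ending sound, so the words rhyme.

Yes


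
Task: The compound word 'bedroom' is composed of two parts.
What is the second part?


Split 'bedroom' into 'bed' + 'room'. The second part is 'room'.

room


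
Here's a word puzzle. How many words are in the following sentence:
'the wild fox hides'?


Split into words: the | wild | fox | hides = 4 words.

4


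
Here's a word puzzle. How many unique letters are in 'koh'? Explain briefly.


Unique letters in 'koh': {h, k, o} = 3 distinct letters.

3


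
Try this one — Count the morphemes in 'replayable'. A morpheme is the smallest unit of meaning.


Decomposition: re- (prefix) + play (root) + -able (suffix) = 3 morpheme(s)

3 morphemes


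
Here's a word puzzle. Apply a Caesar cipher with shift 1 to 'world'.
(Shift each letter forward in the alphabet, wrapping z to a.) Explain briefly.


Shift each letter by 1: w -> x, o -> p, r -> s, l -> m, d -> e. Result: 'xpsme'.

xpsme


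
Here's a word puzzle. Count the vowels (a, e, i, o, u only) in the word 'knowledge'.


Vowels in 'knowledge': o, e, e = 3 vowels.

3


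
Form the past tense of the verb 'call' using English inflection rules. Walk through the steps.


Apply rule: Add -ed. 'call' becomes 'called'.

called


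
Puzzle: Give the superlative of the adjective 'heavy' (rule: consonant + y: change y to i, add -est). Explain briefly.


Apply superlative formation (consonant + y: change y to i, add -est): 'heavy' -> 'heaviest'.

heaviest


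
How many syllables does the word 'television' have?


Break 'television' into syllables: tel-e-vi-sion -> tel | e | vi | sion = 4 syllables

4 syllables


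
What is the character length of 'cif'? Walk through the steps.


Spell out 'cif' and number each letter: c(1), i(2), f(3). Total: 3 letters.

3


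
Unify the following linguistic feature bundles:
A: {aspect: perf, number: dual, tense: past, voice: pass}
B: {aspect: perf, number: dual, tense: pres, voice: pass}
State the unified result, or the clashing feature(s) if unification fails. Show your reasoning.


Compare features:
aspect: A=perf vs B=perf -> unified: perf
number: A=dual vs B=dual -> unified: dual
tense: A=past vs B=pres -> CLASH
voice: A=pass vs B=pass -> unified: pass
Clash detected on feature 'tense' (past vs pres); unification fails.

CLASH on 'tense' (past vs pres)


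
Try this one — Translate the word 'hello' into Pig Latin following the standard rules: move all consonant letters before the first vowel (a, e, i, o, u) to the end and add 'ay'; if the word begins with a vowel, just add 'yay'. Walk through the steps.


'hello': move consonant cluster 'h' to end and add 'ay': 'ellohay'.

ellohay


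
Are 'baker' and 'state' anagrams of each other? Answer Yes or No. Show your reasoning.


Sorted letters of 'baker': 'abekr'
Sorted letters of 'state': 'aestt'
They do not match.

No


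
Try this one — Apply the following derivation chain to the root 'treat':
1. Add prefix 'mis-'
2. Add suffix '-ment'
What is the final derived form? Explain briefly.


Step 1: Add prefix 'mis-' to 'treat' = 'mistreat'
Step 2: Add suffix '-ment' to 'mistreat' = 'mistreatment'

mistreatment


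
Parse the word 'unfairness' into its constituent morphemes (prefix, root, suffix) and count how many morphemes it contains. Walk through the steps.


Step 1: Identify prefix: 'un' (meaning: not/reverse)
Step 2: Identify root: 'fair'
Step 3: Identify suffix(es): 'ness'
Decomposition: un- (prefix: not/reverse) + fair (root) + -ness (suffix: state of)
Total morphemes: 3

3 morphemes (un- (prefix: not/reverse) + fair (root) + -ness (suffix: state of))


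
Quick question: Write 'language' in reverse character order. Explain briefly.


Reverse 'language' character by character: 'egaugnal'.

egaugnal


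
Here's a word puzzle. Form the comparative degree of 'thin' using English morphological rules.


Apply comparative formation (double final consonant, add -er): 'thin' -> 'thinner'.

thinner


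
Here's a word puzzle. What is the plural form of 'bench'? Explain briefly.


Apply rule: Add -es (sibilant/fricative ending). 'bench' becomes 'benches'.

benches


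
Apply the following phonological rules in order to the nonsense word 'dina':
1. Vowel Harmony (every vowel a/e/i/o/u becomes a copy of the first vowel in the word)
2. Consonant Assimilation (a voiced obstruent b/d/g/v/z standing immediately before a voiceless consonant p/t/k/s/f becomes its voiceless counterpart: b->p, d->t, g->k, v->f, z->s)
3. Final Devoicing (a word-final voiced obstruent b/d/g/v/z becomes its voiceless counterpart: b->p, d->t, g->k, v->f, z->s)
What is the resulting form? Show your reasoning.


Starting form: 'dina'
Rule 1: Vowel Harmony: all vowels become 'i' (matching first vowel). 'dina' -> 'dini'
Rule 2: Consonant Assimilation: no voiced obstruent (b/d/g/v/z) stands immediately before a voiceless consonant (p/t/k/s/f). No change.
Rule 3: Final Devoicing: the word ends in the vowel 'i', not a consonant. No change.
Final form: 'dini'

dini


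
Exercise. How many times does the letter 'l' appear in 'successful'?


Letter 'l' in 'successful': found at position(s) 10 = 1 occurrence(s).

1


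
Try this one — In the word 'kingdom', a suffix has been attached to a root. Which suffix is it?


The word 'kingdom' = 'king' (root) + '-dom' (suffix). The suffix is '-dom'.

dom


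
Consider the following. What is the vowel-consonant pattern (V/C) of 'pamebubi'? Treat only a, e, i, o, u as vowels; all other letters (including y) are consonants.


Letter mapping: p = C, a = V, m = C, e = V, b = C, u = V, b = C, i = V.

CVCVCVCV


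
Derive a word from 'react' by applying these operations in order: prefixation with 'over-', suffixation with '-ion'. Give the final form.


Step 1: Add prefix 'over-' to 'react' = 'overreact'
Step 2: Add suffix '-ion' to 'overreact' = 'overreaction'

overreaction


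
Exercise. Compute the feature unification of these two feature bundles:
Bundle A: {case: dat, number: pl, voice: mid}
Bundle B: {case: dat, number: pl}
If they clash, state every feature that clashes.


Compare features:
case: A=dat vs B=dat -> unified: dat
number: A=pl vs B=pl -> unified: pl
voice: A=mid vs B=_ -> unified: mid
No clashes found.

Unified: {case: dat, number: pl, voice: mid}


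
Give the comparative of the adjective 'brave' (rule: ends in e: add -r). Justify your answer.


Apply comparative formation (ends in e: add -r): 'brave' -> 'braver'.

braver


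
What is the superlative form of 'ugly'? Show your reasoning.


Apply superlative formation (consonant + y: change y to i, add -est): 'ugly' -> 'ugliest'.

ugliest


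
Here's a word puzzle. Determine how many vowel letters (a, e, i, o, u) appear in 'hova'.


Vowels in 'hova': o, a = 2 vowels.

2


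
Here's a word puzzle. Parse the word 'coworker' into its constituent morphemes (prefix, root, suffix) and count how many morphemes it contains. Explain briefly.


Step 1: Identify prefix: 'co' (meaning: together)
Step 2: Identify root: 'work'
Step 3: Identify suffix(es): 'er'
Decomposition: co- (prefix: together) + work (root) + -er (suffix: one who)
Total morphemes: 3

3 morphemes (co- (prefix: together) + work (root) + -er (suffix: one who))


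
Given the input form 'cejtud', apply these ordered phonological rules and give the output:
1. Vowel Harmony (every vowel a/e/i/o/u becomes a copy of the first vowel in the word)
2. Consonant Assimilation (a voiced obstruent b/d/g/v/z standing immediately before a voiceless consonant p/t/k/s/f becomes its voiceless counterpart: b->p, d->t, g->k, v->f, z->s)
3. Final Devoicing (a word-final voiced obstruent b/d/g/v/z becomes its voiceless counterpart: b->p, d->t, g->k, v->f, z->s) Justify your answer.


Starting form: 'cejtud'
Rule 1: Vowel Harmony: all vowels become 'e' (matching first vowel). 'cejtud' -> 'cejted'
Rule 2: Consonant Assimilation: no voiced obstruent (b/d/g/v/z) stands immediately before a voiceless consonant (p/t/k/s/f). No change.
Rule 3: Final Devoicing: word-final voiced obstruent 'd' becomes voiceless 't'. 'cejted' -> 'cejtet'
Final form: 'cejtet'

cejtet


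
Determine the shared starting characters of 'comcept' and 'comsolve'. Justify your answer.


Compare from the start: 3 characters match: 'com'. Mismatch at position 4: 'c' vs 's'.

com


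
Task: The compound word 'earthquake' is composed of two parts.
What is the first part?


Split 'earthquake' into 'earth' + 'quake'. The first part is 'earth'.

earth


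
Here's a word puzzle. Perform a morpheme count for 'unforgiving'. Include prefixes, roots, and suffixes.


Decomposition: un- (prefix) + forgive (root) + -ing (suffix) = 3 morpheme(s)

3 morphemes


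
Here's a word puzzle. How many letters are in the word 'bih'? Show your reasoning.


Spell out 'bih' and number each letter: b(1), i(2), h(3). Total: 3 letters.

3


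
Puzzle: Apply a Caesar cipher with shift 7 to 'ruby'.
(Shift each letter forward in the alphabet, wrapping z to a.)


Shift each letter by 7: r -> y, u -> b, b -> i, y -> f. Result: 'ybif'.

ybif


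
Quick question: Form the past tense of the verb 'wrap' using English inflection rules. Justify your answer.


Apply rule: Double final consonant and add -ed. 'wrap' becomes 'wrapped'.

wrapped


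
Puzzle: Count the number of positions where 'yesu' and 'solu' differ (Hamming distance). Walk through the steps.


Alignment:
Position 1: 'y' vs 's' = DIFFER
Position 2: 'e' vs 'o' = DIFFER
Position 3: 's' vs 'l' = DIFFER
Position 4: 'u' vs 'u' = match
Total differences: 3

3


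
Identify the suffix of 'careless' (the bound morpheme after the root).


The word 'careless' = 'care' (root) + '-less' (suffix). The suffix is '-less'.

less


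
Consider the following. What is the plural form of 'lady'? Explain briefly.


Apply rule: Change -y to -ies (consonant + y). 'lady' becomes 'ladies'.

ladies


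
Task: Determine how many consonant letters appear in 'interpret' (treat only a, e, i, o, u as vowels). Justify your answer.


Consonants in 'interpret': n, t, r, p, r, t = 6 consonants.

6


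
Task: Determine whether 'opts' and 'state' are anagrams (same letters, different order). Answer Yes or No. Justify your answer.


Sorted letters of 'opts': 'opst'
Sorted letters of 'state': 'aestt'
They do not match.

No


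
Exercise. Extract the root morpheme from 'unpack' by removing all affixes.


Remove prefix 'un' from 'unpack' to get root 'pack'.

pack


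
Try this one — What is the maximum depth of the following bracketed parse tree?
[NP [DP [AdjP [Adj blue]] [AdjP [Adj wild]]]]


Count bracket nesting levels:
'[' at pos 0: depth = 1
'[' at pos 4: depth = 2
'[' at pos 8: depth = 3
'[' at pos 14: depth = 4
'[' at pos 26: depth = 3
'[' at pos 32: depth = 4
Maximum depth reached: 4

4


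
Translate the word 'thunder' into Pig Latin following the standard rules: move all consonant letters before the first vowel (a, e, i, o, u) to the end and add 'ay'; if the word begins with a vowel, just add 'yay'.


'thunder': move consonant cluster 'th' to end and add 'ay': 'underthay'.

underthay


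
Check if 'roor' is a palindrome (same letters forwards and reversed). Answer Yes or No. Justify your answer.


Forward: 'roor'
Reversed: 'roor'
They are identical.

Yes


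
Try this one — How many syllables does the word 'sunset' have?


Break 'sunset' into syllables: sun-set -> sun | set = 2 syllables

2 syllables


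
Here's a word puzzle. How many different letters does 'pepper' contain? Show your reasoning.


Unique letters in 'pepper': {e, p, r} = 3 distinct letters.

3


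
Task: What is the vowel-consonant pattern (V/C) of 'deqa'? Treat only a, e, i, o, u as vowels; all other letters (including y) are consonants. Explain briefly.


Letter mapping: d = C, e = V, q = C, a = V.

CVCV


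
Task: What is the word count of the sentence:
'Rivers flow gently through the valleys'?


Split into words: Rivers | flow | gently | through | the | valleys = 6 words.

6


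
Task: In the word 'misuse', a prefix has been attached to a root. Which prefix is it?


The word 'misuse' = 'mis' (prefix) + 'use' (root). The prefix is 'mis'.

mis


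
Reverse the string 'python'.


Reverse 'python' character by character: 'nohtyp'.

nohtyp


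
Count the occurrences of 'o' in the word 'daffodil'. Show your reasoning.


Letter 'o' in 'daffodil': found at position(s) 5 = 1 occurrence(s).

1


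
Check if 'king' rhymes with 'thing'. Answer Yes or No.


Rime (stressed vowel + following sounds) of 'king': -ing = /ɪŋ/
Rime of 'thing': -ing = /ɪŋ/
/ɪŋ/ and /ɪŋ/ are the same ending sound, so the words rhyme.

Yes


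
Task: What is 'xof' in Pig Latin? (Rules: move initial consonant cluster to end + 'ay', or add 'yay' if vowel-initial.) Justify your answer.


'xof': move consonant cluster 'x' to end and add 'ay': 'ofxay'.

ofxay


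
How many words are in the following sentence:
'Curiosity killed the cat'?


Split into words: Curiosity | killed | the | cat = 4 words.

4


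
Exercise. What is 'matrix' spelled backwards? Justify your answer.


Reverse 'matrix' character by character: 'xirtam'.

xirtam


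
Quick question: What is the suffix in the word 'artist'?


The word 'artist' = 'art' (root) + '-ist' (suffix). The suffix is '-ist'.

ist


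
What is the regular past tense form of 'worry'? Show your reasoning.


Apply rule: Change -y to -ied. 'worry' becomes 'worried'.

worried


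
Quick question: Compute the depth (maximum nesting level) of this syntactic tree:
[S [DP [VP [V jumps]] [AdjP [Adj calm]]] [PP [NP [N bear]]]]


Count bracket nesting levels:
'[' at pos 0: depth = 1
'[' at pos 3: depth = 2
'[' at pos 7: depth = 3
'[' at pos 11: depth = 4
'[' at pos 22: depth = 3
'[' at pos 28: depth = 4
'[' at pos 41: depth = 2
'[' at pos 45: depth = 3
'[' at pos 49: depth = 4
Maximum depth reached: 4

4


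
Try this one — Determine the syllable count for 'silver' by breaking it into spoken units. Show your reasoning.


Break 'silver' into syllables: sil-ver -> sil | ver = 2 syllables

2 syllables


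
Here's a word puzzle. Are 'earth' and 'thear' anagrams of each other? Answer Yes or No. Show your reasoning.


Sorted letters of 'earth': 'aehrt'
Sorted letters of 'thear': 'aehrt'
They match.

Yes


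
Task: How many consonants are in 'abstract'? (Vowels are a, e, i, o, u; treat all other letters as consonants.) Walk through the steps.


Consonants in 'abstract': b, s, t, r, c, t = 6 consonants.

6


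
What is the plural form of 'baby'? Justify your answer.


Apply rule: Change -y to -ies (consonant + y). 'baby' becomes 'babies'.

babies


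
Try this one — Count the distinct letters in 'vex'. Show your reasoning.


Unique letters in 'vex': {e, v, x} = 3 distinct letters.

3


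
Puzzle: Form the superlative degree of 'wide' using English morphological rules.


Apply superlative formation (ends in e: add -st): 'wide' -> 'widest'.

widest


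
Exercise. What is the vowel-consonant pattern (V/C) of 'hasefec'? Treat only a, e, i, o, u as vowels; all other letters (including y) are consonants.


Letter mapping: h = C, a = V, s = C, e = V, f = C, e = V, c = C.

CVCVCVC


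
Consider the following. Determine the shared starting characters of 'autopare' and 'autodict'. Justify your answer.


Compare from the start: 4 characters match: 'auto'. Mismatch at position 5: 'p' vs 'd'.

auto


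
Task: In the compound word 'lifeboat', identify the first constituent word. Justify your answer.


Split 'lifeboat' into 'life' + 'boat'. The first part is 'life'.

life


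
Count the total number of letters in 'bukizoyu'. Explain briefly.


Spell out 'bukizoyu' and number each letter: b(1), u(2), k(3), i(4), z(5), o(6), y(7), u(8). Total: 8 letters.

8


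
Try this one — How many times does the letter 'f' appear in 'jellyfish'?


Letter 'f' in 'jellyfish': found at position(s) 6 = 1 occurrence(s).

1


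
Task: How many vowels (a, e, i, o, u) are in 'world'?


Vowels in 'world': o = 1 vowels.

1


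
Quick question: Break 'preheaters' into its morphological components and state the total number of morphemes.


Step 1: Identify prefix: 'pre' (meaning: before)
Step 2: Identify root: 'heat'
Step 3: Identify suffix(es): 'er, s'
Decomposition: pre- (prefix: before) + heat (root) + -er (suffix: one who) + -s (plural)
Total morphemes: 4

4 morphemes (pre- (prefix: before) + heat (root) + -er (suffix: one who) + -s (plural))


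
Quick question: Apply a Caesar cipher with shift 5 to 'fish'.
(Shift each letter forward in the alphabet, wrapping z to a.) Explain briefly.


Shift each letter by 5: f -> k, i -> n, s -> x, h -> m. Result: 'knxm'.

knxm


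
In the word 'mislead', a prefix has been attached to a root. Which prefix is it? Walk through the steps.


The word 'mislead' = 'mis' (prefix) + 'lead' (root). The prefix is 'mis'.

mis


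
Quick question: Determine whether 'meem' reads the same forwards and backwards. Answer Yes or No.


Forward: 'meem'
Reversed: 'meem'
They are identical.

Yes


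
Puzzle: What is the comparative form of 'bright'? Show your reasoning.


Apply comparative formation (add -er): 'bright' -> 'brighter'.

brighter


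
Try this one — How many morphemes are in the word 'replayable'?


Decomposition: re- (prefix) + play (root) + -able (suffix) = 3 morpheme(s)

3 morphemes


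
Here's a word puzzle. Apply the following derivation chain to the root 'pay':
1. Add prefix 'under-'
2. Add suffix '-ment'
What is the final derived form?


Step 1: Add prefix 'under-' to 'pay' = 'underpay'
Step 2: Add suffix '-ment' to 'underpay' = 'underpayment'

underpayment


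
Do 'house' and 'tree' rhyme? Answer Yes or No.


Rime (stressed vowel + following sounds) of 'house': -ouse = /aʊs/
Rime of 'tree': -ee = /iː/
/aʊs/ and /iː/ are different ending sounds, so the words do not rhyme.

No


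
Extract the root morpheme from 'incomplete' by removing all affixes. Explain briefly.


Remove prefix 'in' from 'incomplete' to get root 'complete'.

complete


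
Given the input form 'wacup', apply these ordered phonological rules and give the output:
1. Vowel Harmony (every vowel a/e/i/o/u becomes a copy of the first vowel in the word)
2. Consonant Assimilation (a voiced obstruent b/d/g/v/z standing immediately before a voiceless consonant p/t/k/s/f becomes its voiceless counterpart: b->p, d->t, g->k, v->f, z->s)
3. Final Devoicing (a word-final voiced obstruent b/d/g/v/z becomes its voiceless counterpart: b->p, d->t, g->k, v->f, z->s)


Starting form: 'wacup'
Rule 1: Vowel Harmony: all vowels become 'a' (matching first vowel). 'wacup' -> 'wacap'
Rule 2: Consonant Assimilation: no voiced obstruent (b/d/g/v/z) stands immediately before a voiceless consonant (p/t/k/s/f). No change.
Rule 3: Final Devoicing: final consonant 'p' is not one of the voiced obstruents b/d/g/v/z. No change.
Final form: 'wacap'

wacap


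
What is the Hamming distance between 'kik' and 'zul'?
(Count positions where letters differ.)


Alignment:
Position 1: 'k' vs 'z' = DIFFER
Position 2: 'i' vs 'u' = DIFFER
Position 3: 'k' vs 'l' = DIFFER
Total differences: 3

3


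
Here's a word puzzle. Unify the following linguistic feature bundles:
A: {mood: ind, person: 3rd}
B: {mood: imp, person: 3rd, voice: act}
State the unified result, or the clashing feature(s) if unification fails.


Compare features:
mood: A=ind vs B=imp -> CLASH
person: A=3rd vs B=3rd -> unified: 3rd
voice: A=_ vs B=act -> unified: act
Clash detected on feature 'mood' (ind vs imp); unification fails.

CLASH on 'mood' (ind vs imp)


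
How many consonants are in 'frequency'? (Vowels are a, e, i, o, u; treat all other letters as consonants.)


Consonants in 'frequency': f, r, q, n, c, y = 6 consonants.

6


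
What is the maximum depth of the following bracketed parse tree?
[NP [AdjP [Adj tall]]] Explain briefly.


Count bracket nesting levels:
'[' at pos 0: depth = 1
'[' at pos 4: depth = 2
'[' at pos 10: depth = 3
Maximum depth reached: 3

3


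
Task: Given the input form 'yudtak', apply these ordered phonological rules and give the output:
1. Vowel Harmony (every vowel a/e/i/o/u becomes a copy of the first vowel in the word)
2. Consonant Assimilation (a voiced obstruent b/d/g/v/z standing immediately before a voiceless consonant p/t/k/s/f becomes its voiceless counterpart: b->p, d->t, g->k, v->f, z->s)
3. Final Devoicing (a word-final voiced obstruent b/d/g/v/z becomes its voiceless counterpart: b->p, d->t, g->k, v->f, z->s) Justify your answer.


Starting form: 'yudtak'
Rule 1: Vowel Harmony: all vowels become 'u' (matching first vowel). 'yudtak' -> 'yudtuk'
Rule 2: Consonant Assimilation: voiced obstruent before voiceless consonant becomes voiceless ('dt' -> 'tt'). 'yudtuk' -> 'yuttuk'
Rule 3: Final Devoicing: final consonant 'k' is not one of the voiced obstruents b/d/g/v/z. No change.
Final form: 'yuttuk'

yuttuk


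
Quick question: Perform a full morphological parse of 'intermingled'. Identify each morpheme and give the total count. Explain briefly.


Step 1: Identify prefix: 'inter' (meaning: between)
Step 2: Identify root: 'mingle'
Step 3: Identify suffix(es): 'ed'
Decomposition: inter- (prefix: between) + mingle (root) + -ed (suffix: past)
Total morphemes: 3

3 morphemes (inter- (prefix: between) + mingle (root) + -ed (suffix: past))


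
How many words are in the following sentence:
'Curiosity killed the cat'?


Split into words: Curiosity | killed | the | cat = 4 words.

4


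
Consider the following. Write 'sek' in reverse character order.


Reverse 'sek' character by character: 'kes'.

kes


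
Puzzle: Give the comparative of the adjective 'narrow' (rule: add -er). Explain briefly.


Apply comparative formation (add -er): 'narrow' -> 'narrower'.

narrower


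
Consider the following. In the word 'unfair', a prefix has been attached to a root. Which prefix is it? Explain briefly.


The word 'unfair' = 'un' (prefix) + 'fair' (root). The prefix is 'un'.

un


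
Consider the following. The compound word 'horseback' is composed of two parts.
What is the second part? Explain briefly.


Split 'horseback' into 'horse' + 'back'. The second part is 'back'.

back


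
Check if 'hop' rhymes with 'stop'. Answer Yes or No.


Rime (stressed vowel + following sounds) of 'hop': -op = /ɒp/
Rime of 'stop': -op = /ɒp/
/ɒp/ and /ɒp/ are the same ending sound, so the words rhyme.

Yes


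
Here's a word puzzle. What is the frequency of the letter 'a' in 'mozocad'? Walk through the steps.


Letter 'a' in 'mozocad': found at position(s) 6 = 1 occurrence(s).

1


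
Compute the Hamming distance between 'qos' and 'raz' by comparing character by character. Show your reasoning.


Alignment:
Position 1: 'q' vs 'r' = DIFFER
Position 2: 'o' vs 'a' = DIFFER
Position 3: 's' vs 'z' = DIFFER
Total differences: 3

3


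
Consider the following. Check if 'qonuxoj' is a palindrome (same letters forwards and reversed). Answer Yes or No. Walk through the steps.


Forward: 'qonuxoj'
Reversed: 'joxunoq'
They differ.

No


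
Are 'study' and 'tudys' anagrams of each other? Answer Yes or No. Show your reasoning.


Sorted letters of 'study': 'dstuy'
Sorted letters of 'tudys': 'dstuy'
They match.

Yes


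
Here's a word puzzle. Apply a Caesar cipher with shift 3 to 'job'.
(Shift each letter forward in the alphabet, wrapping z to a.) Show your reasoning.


Shift each letter by 3: j -> m, o -> r, b -> e. Result: 'mre'.

mre


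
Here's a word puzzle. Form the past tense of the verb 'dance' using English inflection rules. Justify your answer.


Apply rule: Add -d (word ends in -e). 'dance' becomes 'danced'.

danced


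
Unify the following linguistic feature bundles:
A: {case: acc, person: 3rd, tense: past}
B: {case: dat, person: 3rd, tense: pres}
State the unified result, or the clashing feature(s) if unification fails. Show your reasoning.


Compare features:
case: A=acc vs B=dat -> CLASH
person: A=3rd vs B=3rd -> unified: 3rd
tense: A=past vs B=pres -> CLASH
Clashes detected on features 'case' (acc vs dat) and 'tense' (past vs pres); unification fails.

CLASH on 'case' (acc vs dat) and 'tense' (past vs pres)
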